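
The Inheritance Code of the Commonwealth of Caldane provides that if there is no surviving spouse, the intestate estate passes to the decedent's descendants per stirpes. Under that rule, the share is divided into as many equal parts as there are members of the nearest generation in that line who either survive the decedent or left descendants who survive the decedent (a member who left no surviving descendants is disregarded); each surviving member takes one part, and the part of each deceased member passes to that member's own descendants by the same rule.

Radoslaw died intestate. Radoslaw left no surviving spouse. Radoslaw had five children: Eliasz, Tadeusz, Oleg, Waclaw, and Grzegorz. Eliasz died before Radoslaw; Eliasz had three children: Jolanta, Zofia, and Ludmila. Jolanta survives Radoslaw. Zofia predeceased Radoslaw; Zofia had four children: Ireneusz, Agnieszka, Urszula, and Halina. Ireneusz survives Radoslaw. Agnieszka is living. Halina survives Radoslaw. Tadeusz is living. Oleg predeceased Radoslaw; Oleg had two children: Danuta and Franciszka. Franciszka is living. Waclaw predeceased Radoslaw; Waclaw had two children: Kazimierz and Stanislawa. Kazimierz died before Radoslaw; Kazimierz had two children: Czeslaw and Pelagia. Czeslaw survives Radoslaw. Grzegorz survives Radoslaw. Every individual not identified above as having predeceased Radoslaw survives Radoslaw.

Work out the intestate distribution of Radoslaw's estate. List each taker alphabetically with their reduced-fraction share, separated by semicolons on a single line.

Agnieszka 1/60; Czeslaw 1/20; Danuta 1/10; Franciszka 1/10; Grzegorz 1/5; Halina 1/60; Ireneusz 1/60; Jolanta 1/15; Ludmila 1/15; Pelagia 1/20; Stanislawa 1/10; Tadeusz 1/5; Urszula 1/60

There is no surviving spouse, so the entire estate passes to Radoslaw's descendants per stirpes.
The estate is divided into 5 equal shares of 1/5 among Eliasz, Tadeusz, Oleg, Waclaw, Grzegorz.
Eliasz predeceased; the 1/5 allotted to Eliasz's branch passes to Eliasz's issue by representation.
The 1/5 is divided into 3 equal shares of 1/15 among Jolanta, Zofia, Ludmila.
Jolanta is living and takes 1/15.
Zofia predeceased; the 1/15 allotted to Zofia's branch passes to Zofia's issue by representation.
The 1/15 is divided into 4 equal shares of 1/60 among Ireneusz, Agnieszka, Urszula, Halina.
Ireneusz is living and takes 1/60.
Agnieszka is living and takes 1/60.
Urszula is living and takes 1/60.
Halina is living and takes 1/60.
Ludmila is living and takes 1/15.
Tadeusz is living and takes 1/5.
Oleg predeceased; the 1/5 allotted to Oleg's branch passes to Oleg's issue by representation.
The 1/5 is divided into 2 equal shares of 1/10 among Danuta, Franciszka.
Danuta is living and takes 1/10.
Franciszka is living and takes 1/10.
Waclaw predeceased; the 1/5 allotted to Waclaw's branch passes to Waclaw's issue by representation.
The 1/5 is divided into 2 equal shares of 1/10 among Kazimierz, Stanislawa.
Kazimierz predeceased; the 1/10 allotted to Kazimierz's branch passes to Kazimierz's issue by representation.
The 1/10 is divided into 2 equal shares of 1/20 among Czeslaw, Pelagia.
Czeslaw is living and takes 1/20.
Pelagia is living and takes 1/20.
Stanislawa is living and takes 1/10.
Grzegorz is living and takes 1/5.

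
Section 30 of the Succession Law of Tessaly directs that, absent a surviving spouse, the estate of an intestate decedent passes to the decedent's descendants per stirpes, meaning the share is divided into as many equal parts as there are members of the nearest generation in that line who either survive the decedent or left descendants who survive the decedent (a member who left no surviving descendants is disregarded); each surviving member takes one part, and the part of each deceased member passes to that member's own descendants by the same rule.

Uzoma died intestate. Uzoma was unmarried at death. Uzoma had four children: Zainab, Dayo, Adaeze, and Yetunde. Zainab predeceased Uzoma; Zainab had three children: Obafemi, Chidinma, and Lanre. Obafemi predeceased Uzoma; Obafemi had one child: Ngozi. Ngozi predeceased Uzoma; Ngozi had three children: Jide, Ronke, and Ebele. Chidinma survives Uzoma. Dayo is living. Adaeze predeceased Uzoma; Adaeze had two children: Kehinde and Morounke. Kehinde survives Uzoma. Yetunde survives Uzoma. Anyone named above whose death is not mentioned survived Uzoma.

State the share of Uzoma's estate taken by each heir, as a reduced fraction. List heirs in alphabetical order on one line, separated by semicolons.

There is no surviving spouse, so the entire estate passes to Uzoma's descendants per stirpes.
The estate is divided into 4 equal shares of 1/4 among Zainab, Dayo, Adaeze, Yetunde.
Zainab predeceased; the 1/4 allotted to Zainab's branch passes to Zainab's issue by representation.
The 1/4 is divided into 3 equal shares of 1/12 among Obafemi, Chidinma, Lanre.
Obafemi predeceased; the 1/12 allotted to Obafemi's branch passes to Obafemi's issue by representation.
Ngozi's line is the sole branch at this level, so the full 1/12 passes to Ngozi's issue by representation.
The 1/12 is divided into 3 equal shares of 1/36 among Jide, Ronke, Ebele.
Jide is living and takes 1/36.
Ronke is living and takes 1/36.
Ebele is living and takes 1/36.
Chidinma is living and takes 1/12.
Lanre is living and takes 1/12.
Dayo is living and takes 1/4.
Adaeze predeceased; the 1/4 allotted to Adaeze's branch passes to Adaeze's issue by representation.
The 1/4 is divided into 2 equal shares of 1/8 among Kehinde, Morounke.
Kehinde is living and takes 1/8.
Morounke is living and takes 1/8.
Yetunde is living and takes 1/4.

Chidinma 1/12; Dayo 1/4; Ebele 1/36; Jide 1/36; Kehinde 1/8; Lanre 1/12; Morounke 1/8; Ronke 1/36; Yetunde 1/4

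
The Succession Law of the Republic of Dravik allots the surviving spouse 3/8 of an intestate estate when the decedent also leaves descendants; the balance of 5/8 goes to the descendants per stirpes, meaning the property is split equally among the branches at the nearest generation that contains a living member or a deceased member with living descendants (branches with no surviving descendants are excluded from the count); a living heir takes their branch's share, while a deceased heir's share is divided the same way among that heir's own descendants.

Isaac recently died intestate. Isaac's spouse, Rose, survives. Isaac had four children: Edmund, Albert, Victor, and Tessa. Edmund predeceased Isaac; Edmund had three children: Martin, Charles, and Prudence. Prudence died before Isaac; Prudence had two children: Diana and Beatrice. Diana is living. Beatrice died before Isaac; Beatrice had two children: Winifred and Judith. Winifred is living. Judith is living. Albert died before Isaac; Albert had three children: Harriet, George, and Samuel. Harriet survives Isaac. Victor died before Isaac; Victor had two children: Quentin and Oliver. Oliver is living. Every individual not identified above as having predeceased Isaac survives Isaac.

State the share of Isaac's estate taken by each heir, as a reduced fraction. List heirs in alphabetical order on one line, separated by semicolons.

Rose, as surviving spouse, takes 3/8.
The remaining 5/8 passes to Isaac's descendants per stirpes.
The 5/8 is divided into 4 equal shares of 5/32 among Edmund, Albert, Victor, Tessa.
Edmund predeceased; the 5/32 allotted to Edmund's branch passes to Edmund's issue by representation.
The 5/32 is divided into 3 equal shares of 5/96 among Martin, Charles, Prudence.
Martin is living and takes 5/96.
Charles is living and takes 5/96.
Prudence predeceased; the 5/96 allotted to Prudence's branch passes to Prudence's issue by representation.
The 5/96 is divided into 2 equal shares of 5/192 among Diana, Beatrice.
Diana is living and takes 5/192.
Beatrice predeceased; the 5/192 allotted to Beatrice's branch passes to Beatrice's issue by representation.
The 5/192 is divided into 2 equal shares of 5/384 among Winifred, Judith.
Winifred is living and takes 5/384.
Judith is living and takes 5/384.
Albert predeceased; the 5/32 allotted to Albert's branch passes to Albert's issue by representation.
The 5/32 is divided into 3 equal shares of 5/96 among Harriet, George, Samuel.
Harriet is living and takes 5/96.
George is living and takes 5/96.
Samuel is living and takes 5/96.
Victor predeceased; the 5/32 allotted to Victor's branch passes to Victor's issue by representation.
The 5/32 is divided into 2 equal shares of 5/64 among Quentin, Oliver.
Quentin is living and takes 5/64.
Oliver is living and takes 5/64.
Tessa is living and takes 5/32.

Charles 5/96; Diana 5/192; George 5/96; Harriet 5/96; Judith 5/384; Martin 5/96; Oliver 5/64; Quentin 5/64; Rose 3/8; Samuel 5/96; Tessa 5/32; Winifred 5/384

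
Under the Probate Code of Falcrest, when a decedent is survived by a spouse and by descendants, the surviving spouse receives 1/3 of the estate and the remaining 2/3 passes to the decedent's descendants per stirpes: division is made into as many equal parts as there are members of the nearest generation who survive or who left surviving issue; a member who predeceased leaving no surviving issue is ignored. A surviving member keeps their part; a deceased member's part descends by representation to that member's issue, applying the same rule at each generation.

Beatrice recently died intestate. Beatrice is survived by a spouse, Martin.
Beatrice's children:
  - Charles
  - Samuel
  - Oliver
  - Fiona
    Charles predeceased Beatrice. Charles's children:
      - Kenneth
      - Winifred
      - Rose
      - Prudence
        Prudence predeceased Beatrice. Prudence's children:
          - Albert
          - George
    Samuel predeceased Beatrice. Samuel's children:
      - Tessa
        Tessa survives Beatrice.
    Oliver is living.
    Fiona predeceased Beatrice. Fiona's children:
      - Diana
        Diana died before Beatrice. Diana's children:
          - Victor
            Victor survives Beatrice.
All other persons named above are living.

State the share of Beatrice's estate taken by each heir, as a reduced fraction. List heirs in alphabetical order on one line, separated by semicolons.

Martin, as surviving spouse, takes 1/3.
The remaining 2/3 passes to Beatrice's descendants per stirpes.
The 2/3 is divided into 4 equal shares of 1/6 among Charles, Samuel, Oliver, Fiona.
Charles predeceased; the 1/6 allotted to Charles's branch passes to Charles's issue by representation.
The 1/6 is divided into 4 equal shares of 1/24 among Kenneth, Winifred, Rose, Prudence.
Kenneth is living and takes 1/24.
Winifred is living and takes 1/24.
Rose is living and takes 1/24.
Prudence predeceased; the 1/24 allotted to Prudence's branch passes to Prudence's issue by representation.
The 1/24 is divided into 2 equal shares of 1/48 among Albert, George.
Albert is living and takes 1/48.
George is living and takes 1/48.
Samuel predeceased; the 1/6 allotted to Samuel's branch passes to Samuel's issue by representation.
Tessa is the sole taker at this level and receives the full 1/6.
Oliver is living and takes 1/6.
Fiona predeceased; the 1/6 allotted to Fiona's branch passes to Fiona's issue by representation.
Diana's line is the sole branch at this level, so the full 1/6 passes to Diana's issue by representation.
Victor is the sole taker at this level and receives the full 1/6.

Albert 1/48; George 1/48; Kenneth 1/24; Martin 1/3; Oliver 1/6; Rose 1/24; Tessa 1/6; Victor 1/6; Winifred 1/24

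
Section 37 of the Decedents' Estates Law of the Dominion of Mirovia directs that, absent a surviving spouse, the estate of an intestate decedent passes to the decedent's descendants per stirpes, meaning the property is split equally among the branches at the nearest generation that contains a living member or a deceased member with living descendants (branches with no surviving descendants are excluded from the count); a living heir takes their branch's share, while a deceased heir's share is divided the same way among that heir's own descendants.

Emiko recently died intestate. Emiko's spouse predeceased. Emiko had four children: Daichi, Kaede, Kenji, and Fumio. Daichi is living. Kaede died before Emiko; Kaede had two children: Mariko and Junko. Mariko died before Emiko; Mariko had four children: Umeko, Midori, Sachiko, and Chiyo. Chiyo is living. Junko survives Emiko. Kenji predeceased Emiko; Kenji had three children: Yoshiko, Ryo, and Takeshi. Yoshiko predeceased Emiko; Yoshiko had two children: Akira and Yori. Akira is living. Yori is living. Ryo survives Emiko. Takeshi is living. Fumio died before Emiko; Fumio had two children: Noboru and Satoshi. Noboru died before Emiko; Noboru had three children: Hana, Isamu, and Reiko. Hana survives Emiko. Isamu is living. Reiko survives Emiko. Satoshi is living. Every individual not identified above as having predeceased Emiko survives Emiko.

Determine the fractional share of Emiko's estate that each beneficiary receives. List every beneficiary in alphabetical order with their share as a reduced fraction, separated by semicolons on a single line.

There is no surviving spouse, so the entire estate passes to Emiko's descendants per stirpes.
The estate is divided into 4 equal shares of 1/4 among Daichi, Kaede, Kenji, Fumio.
Daichi is living and takes 1/4.
Kaede predeceased; the 1/4 allotted to Kaede's branch passes to Kaede's issue by representation.
The 1/4 is divided into 2 equal shares of 1/8 among Mariko, Junko.
Mariko predeceased; the 1/8 allotted to Mariko's branch passes to Mariko's issue by representation.
The 1/8 is divided into 4 equal shares of 1/32 among Umeko, Midori, Sachiko, Chiyo.
Umeko is living and takes 1/32.
Midori is living and takes 1/32.
Sachiko is living and takes 1/32.
Chiyo is living and takes 1/32.
Junko is living and takes 1/8.
Kenji predeceased; the 1/4 allotted to Kenji's branch passes to Kenji's issue by representation.
The 1/4 is divided into 3 equal shares of 1/12 among Yoshiko, Ryo, Takeshi.
Yoshiko predeceased; the 1/12 allotted to Yoshiko's branch passes to Yoshiko's issue by representation.
The 1/12 is divided into 2 equal shares of 1/24 among Akira, Yori.
Akira is living and takes 1/24.
Yori is living and takes 1/24.
Ryo is living and takes 1/12.
Takeshi is living and takes 1/12.
Fumio predeceased; the 1/4 allotted to Fumio's branch passes to Fumio's issue by representation.
The 1/4 is divided into 2 equal shares of 1/8 among Noboru, Satoshi.
Noboru predeceased; the 1/8 allotted to Noboru's branch passes to Noboru's issue by representation.
The 1/8 is divided into 3 equal shares of 1/24 among Hana, Isamu, Reiko.
Hana is living and takes 1/24.
Isamu is living and takes 1/24.
Reiko is living and takes 1/24.
Satoshi is living and takes 1/8.

Akira 1/24; Chiyo 1/32; Daichi 1/4; Hana 1/24; Isamu 1/24; Junko 1/8; Midori 1/32; Reiko 1/24; Ryo 1/12; Sachiko 1/32; Satoshi 1/8; Takeshi 1/12; Umeko 1/32; Yori 1/24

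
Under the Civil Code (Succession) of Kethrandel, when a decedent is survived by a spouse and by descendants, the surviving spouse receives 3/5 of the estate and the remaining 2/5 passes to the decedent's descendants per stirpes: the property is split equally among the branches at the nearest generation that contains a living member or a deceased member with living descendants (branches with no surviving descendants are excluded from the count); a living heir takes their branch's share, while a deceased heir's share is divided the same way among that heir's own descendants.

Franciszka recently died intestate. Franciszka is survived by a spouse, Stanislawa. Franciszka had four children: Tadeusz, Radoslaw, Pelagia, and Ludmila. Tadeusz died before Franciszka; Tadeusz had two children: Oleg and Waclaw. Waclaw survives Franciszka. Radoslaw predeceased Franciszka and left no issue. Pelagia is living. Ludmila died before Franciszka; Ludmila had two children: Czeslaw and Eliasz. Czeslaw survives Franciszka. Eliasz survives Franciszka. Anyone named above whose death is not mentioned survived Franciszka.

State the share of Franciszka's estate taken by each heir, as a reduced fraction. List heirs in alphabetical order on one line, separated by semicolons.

Stanislawa, as surviving spouse, takes 3/5.
The remaining 2/5 passes to Franciszka's descendants per stirpes.
Radoslaw left no surviving issue, so that branch lapses and is disregarded.
The 2/5 is divided into 3 equal shares of 2/15 among Tadeusz, Pelagia, Ludmila.
Tadeusz predeceased; the 2/15 allotted to Tadeusz's branch passes to Tadeusz's issue by representation.
The 2/15 is divided into 2 equal shares of 1/15 among Oleg, Waclaw.
Oleg is living and takes 1/15.
Waclaw is living and takes 1/15.
Pelagia is living and takes 2/15.
Ludmila predeceased; the 2/15 allotted to Ludmila's branch passes to Ludmila's issue by representation.
The 2/15 is divided into 2 equal shares of 1/15 among Czeslaw, Eliasz.
Czeslaw is living and takes 1/15.
Eliasz is living and takes 1/15.

Czeslaw 1/15; Eliasz 1/15; Oleg 1/15; Pelagia 2/15; Stanislawa 3/5; Waclaw 1/15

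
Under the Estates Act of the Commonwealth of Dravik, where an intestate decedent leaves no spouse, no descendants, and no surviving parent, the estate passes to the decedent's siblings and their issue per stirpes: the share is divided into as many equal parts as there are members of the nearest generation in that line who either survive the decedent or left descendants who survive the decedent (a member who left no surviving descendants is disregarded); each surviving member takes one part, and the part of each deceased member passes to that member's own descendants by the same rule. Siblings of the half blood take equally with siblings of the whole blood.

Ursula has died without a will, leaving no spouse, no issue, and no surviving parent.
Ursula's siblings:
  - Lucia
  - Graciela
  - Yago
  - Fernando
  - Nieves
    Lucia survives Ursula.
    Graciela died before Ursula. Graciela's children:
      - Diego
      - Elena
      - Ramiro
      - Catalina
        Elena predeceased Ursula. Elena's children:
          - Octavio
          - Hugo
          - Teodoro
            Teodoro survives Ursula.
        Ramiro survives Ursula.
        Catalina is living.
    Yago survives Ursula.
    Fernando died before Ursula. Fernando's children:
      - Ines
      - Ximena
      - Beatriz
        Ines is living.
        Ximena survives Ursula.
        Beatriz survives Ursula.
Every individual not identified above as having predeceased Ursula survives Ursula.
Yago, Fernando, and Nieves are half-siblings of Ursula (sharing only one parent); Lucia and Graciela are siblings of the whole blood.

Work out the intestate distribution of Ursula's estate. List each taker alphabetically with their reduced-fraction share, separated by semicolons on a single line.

No spouse, descendants, or parent survives, so the estate passes to Ursula's siblings per stirpes.
Half-blood and whole-blood siblings take equally under the stated rule.
The estate is divided into 5 equal shares of 1/5 among Lucia, Graciela, Yago, Fernando, Nieves.
Lucia is living and takes 1/5.
Graciela predeceased; the 1/5 allotted to Graciela's branch passes to Graciela's issue by representation.
The 1/5 is divided into 4 equal shares of 1/20 among Diego, Elena, Ramiro, Catalina.
Diego is living and takes 1/20.
Elena predeceased; the 1/20 allotted to Elena's branch passes to Elena's issue by representation.
The 1/20 is divided into 3 equal shares of 1/60 among Octavio, Hugo, Teodoro.
Octavio is living and takes 1/60.
Hugo is living and takes 1/60.
Teodoro is living and takes 1/60.
Ramiro is living and takes 1/20.
Catalina is living and takes 1/20.
Yago is living and takes 1/5.
Fernando predeceased; the 1/5 allotted to Fernando's branch passes to Fernando's issue by representation.
The 1/5 is divided into 3 equal shares of 1/15 among Ines, Ximena, Beatriz.
Ines is living and takes 1/15.
Ximena is living and takes 1/15.
Beatriz is living and takes 1/15.
Nieves is living and takes 1/5.

Beatriz 1/15; Catalina 1/20; Diego 1/20; Hugo 1/60; Ines 1/15; Lucia 1/5; Nieves 1/5; Octavio 1/60; Ramiro 1/20; Teodoro 1/60; Ximena 1/15; Yago 1/5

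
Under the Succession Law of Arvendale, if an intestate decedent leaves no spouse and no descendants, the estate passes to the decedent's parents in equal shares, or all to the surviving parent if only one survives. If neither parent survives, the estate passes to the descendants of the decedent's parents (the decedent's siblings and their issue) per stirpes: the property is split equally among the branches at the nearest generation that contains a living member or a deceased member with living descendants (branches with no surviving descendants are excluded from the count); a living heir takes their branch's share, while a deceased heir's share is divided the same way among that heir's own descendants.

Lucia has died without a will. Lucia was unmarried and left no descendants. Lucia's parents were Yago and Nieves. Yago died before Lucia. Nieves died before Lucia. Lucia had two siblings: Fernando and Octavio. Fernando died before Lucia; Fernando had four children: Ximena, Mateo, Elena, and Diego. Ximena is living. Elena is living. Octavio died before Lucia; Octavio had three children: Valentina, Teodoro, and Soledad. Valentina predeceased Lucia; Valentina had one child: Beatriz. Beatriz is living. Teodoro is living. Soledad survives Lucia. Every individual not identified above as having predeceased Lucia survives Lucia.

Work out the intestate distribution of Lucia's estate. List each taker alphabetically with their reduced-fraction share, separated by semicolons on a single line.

Beatriz 1/6; Diego 1/8; Elena 1/8; Mateo 1/8; Soledad 1/6; Teodoro 1/6; Ximena 1/8

Neither parent survives and there are no descendants, so the estate passes to Lucia's siblings and their issue per stirpes.
The estate is divided into 2 equal shares of 1/2 among Fernando, Octavio.
Fernando predeceased; the 1/2 allotted to Fernando's branch passes to Fernando's issue by representation.
The 1/2 is divided into 4 equal shares of 1/8 among Ximena, Mateo, Elena, Diego.
Ximena is living and takes 1/8.
Mateo is living and takes 1/8.
Elena is living and takes 1/8.
Diego is living and takes 1/8.
Octavio predeceased; the 1/2 allotted to Octavio's branch passes to Octavio's issue by representation.
The 1/2 is divided into 3 equal shares of 1/6 among Valentina, Teodoro, Soledad.
Valentina predeceased; the 1/6 allotted to Valentina's branch passes to Valentina's issue by representation.
Beatriz is the sole taker at this level and receives the full 1/6.
Teodoro is living and takes 1/6.
Soledad is living and takes 1/6.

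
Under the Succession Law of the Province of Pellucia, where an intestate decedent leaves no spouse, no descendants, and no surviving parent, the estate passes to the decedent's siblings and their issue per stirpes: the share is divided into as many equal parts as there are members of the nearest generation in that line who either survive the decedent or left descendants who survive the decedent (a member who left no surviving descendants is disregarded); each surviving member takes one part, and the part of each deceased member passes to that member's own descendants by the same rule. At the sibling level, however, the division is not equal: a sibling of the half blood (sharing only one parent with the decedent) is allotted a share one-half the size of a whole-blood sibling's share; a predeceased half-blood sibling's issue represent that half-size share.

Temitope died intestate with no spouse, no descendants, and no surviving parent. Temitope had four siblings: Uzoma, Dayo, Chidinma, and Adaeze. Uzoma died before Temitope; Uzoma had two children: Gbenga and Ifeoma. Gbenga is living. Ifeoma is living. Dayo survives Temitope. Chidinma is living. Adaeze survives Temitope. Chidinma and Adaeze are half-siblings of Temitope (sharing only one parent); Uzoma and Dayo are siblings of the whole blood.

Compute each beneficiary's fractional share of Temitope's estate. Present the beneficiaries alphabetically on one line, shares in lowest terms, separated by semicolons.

No spouse, descendants, or parent survives, so the estate passes to Temitope's siblings per stirpes.
Half-blood siblings count for one-half the weight of whole-blood siblings at the initial division.
Dividing 1 in proportion to weights (total weight 3): Uzoma (weight 1) → 1/3; Dayo (weight 1) → 1/3; Chidinma (weight 1/2) → 1/6; Adaeze (weight 1/2) → 1/6.
Uzoma predeceased; the 1/3 allotted to Uzoma's branch passes to Uzoma's issue by representation.
The 1/3 is divided into 2 equal shares of 1/6 among Gbenga, Ifeoma.
Gbenga is living and takes 1/6.
Ifeoma is living and takes 1/6.
Dayo is living and takes 1/3.
Chidinma is living and takes 1/6.
Adaeze is living and takes 1/6.

Adaeze 1/6; Chidinma 1/6; Dayo 1/3; Gbenga 1/6; Ifeoma 1/6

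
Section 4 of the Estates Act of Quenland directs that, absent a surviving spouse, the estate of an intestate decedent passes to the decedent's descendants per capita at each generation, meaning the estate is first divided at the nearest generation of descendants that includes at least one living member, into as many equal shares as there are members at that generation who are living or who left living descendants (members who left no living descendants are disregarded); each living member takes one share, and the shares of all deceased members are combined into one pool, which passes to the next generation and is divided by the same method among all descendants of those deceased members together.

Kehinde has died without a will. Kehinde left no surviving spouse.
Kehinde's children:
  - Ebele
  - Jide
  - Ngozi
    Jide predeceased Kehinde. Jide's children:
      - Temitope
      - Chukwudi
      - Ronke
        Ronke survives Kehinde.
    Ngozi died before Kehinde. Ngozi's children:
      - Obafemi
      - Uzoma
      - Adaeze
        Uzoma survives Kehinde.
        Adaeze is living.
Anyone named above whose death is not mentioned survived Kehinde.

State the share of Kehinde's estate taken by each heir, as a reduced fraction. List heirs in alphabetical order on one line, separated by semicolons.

There is no surviving spouse, so the entire estate passes to Kehinde's descendants per capita at each generation.
At generation 1 (Ebele, Jide, Ngozi) there are 3 shares of (1)/3 = 1/3 each.
Living: Ebele — each takes 1/3.
Deceased: Jide and Ngozi. Their combined 2/3 is pooled and carried to generation 2.
At generation 2 (Temitope, Chukwudi, Ronke, Obafemi, Uzoma, Adaeze) there are 6 shares of (2/3)/6 = 1/9 each.
Living: Temitope, Chukwudi, Ronke, Obafemi, Uzoma, and Adaeze — each takes 1/9.

Adaeze 1/9; Chukwudi 1/9; Ebele 1/3; Obafemi 1/9; Ronke 1/9; Temitope 1/9; Uzoma 1/9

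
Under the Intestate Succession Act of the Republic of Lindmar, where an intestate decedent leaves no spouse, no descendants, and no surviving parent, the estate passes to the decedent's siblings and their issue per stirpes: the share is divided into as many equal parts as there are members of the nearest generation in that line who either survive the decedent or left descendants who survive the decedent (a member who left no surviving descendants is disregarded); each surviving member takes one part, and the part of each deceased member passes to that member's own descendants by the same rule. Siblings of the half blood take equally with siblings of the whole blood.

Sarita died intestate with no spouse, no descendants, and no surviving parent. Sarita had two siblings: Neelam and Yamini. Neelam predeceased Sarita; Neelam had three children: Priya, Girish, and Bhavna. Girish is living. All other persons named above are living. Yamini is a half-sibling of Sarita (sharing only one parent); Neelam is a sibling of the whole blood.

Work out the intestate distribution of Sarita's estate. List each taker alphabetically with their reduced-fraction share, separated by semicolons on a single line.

No spouse, descendants, or parent survives, so the estate passes to Sarita's siblings per stirpes.
Half-blood and whole-blood siblings take equally under the stated rule.
The estate is divided into 2 equal shares of 1/2 among Neelam, Yamini.
Neelam predeceased; the 1/2 allotted to Neelam's branch passes to Neelam's issue by representation.
The 1/2 is divided into 3 equal shares of 1/6 among Priya, Girish, Bhavna.
Priya is living and takes 1/6.
Girish is living and takes 1/6.
Bhavna is living and takes 1/6.
Yamini is living and takes 1/2.

Bhavna 1/6; Girish 1/6; Priya 1/6; Yamini 1/2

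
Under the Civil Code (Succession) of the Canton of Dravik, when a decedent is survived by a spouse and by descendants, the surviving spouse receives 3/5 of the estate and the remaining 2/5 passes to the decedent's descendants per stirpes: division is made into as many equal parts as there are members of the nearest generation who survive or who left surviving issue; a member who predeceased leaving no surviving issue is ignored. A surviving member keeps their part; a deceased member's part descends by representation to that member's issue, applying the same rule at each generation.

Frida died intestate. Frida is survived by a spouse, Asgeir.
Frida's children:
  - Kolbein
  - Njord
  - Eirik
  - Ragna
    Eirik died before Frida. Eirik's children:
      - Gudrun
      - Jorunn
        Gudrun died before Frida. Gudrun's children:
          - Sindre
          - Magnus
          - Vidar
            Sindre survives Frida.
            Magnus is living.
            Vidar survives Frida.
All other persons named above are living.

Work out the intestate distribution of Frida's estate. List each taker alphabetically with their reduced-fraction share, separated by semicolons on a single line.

Asgeir 3/5; Jorunn 1/20; Kolbein 1/10; Magnus 1/60; Njord 1/10; Ragna 1/10; Sindre 1/60; Vidar 1/60

Asgeir, as surviving spouse, takes 3/5.
The remaining 2/5 passes to Frida's descendants per stirpes.
The 2/5 is divided into 4 equal shares of 1/10 among Kolbein, Njord, Eirik, Ragna.
Kolbein is living and takes 1/10.
Njord is living and takes 1/10.
Eirik predeceased; the 1/10 allotted to Eirik's branch passes to Eirik's issue by representation.
The 1/10 is divided into 2 equal shares of 1/20 among Gudrun, Jorunn.
Gudrun predeceased; the 1/20 allotted to Gudrun's branch passes to Gudrun's issue by representation.
The 1/20 is divided into 3 equal shares of 1/60 among Sindre, Magnus, Vidar.
Sindre is living and takes 1/60.
Magnus is living and takes 1/60.
Vidar is living and takes 1/60.
Jorunn is living and takes 1/20.
Ragna is living and takes 1/10.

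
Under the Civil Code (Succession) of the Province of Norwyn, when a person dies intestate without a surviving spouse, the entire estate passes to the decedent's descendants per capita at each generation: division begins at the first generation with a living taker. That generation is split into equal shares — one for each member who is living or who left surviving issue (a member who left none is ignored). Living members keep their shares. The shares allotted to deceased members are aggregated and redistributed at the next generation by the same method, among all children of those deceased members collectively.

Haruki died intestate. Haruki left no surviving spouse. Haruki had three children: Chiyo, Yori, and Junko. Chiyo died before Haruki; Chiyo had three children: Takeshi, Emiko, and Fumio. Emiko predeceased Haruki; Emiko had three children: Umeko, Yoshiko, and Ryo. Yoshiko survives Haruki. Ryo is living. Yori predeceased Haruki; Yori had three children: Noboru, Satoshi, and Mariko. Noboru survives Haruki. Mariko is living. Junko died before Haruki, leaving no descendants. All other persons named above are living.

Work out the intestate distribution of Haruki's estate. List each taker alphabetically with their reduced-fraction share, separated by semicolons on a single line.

Fumio 1/6; Mariko 1/6; Noboru 1/6; Ryo 1/18; Satoshi 1/6; Takeshi 1/6; Umeko 1/18; Yoshiko 1/18

There is no surviving spouse, so the entire estate passes to Haruki's descendants per capita at each generation.
No one at generation 1 (Chiyo, Yori) is living; moving to the next generation.
At generation 2 (Takeshi, Emiko, Fumio, Noboru, Satoshi, Mariko) there are 6 shares of (1)/6 = 1/6 each.
Living: Takeshi, Fumio, Noboru, Satoshi, and Mariko — each takes 1/6.
Deceased: Emiko. That 1/6 share is carried to generation 3.
At generation 3 (Umeko, Yoshiko, Ryo) there are 3 shares of (1/6)/3 = 1/18 each.
Living: Umeko, Yoshiko, and Ryo — each takes 1/18.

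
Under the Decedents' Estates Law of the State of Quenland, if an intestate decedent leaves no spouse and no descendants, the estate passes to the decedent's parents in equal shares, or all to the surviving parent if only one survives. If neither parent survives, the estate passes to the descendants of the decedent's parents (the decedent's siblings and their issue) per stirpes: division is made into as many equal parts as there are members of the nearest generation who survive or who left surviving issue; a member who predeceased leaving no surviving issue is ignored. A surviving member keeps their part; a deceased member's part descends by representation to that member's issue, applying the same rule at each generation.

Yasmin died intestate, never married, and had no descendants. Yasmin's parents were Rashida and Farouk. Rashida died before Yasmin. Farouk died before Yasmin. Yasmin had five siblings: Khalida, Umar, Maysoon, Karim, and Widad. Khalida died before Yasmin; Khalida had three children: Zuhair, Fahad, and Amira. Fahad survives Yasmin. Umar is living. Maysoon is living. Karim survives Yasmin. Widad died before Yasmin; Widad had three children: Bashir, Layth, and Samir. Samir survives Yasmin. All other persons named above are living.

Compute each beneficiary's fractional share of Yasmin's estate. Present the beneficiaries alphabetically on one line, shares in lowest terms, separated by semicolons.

Neither parent survives and there are no descendants, so the estate passes to Yasmin's siblings and their issue per stirpes.
The estate is divided into 5 equal shares of 1/5 among Khalida, Umar, Maysoon, Karim, Widad.
Khalida predeceased; the 1/5 allotted to Khalida's branch passes to Khalida's issue by representation.
The 1/5 is divided into 3 equal shares of 1/15 among Zuhair, Fahad, Amira.
Zuhair is living and takes 1/15.
Fahad is living and takes 1/15.
Amira is living and takes 1/15.
Umar is living and takes 1/5.
Maysoon is living and takes 1/5.
Karim is living and takes 1/5.
Widad predeceased; the 1/5 allotted to Widad's branch passes to Widad's issue by representation.
The 1/5 is divided into 3 equal shares of 1/15 among Bashir, Layth, Samir.
Bashir is living and takes 1/15.
Layth is living and takes 1/15.
Samir is living and takes 1/15.

Amira 1/15; Bashir 1/15; Fahad 1/15; Karim 1/5; Layth 1/15; Maysoon 1/5; Samir 1/15; Umar 1/5; Zuhair 1/15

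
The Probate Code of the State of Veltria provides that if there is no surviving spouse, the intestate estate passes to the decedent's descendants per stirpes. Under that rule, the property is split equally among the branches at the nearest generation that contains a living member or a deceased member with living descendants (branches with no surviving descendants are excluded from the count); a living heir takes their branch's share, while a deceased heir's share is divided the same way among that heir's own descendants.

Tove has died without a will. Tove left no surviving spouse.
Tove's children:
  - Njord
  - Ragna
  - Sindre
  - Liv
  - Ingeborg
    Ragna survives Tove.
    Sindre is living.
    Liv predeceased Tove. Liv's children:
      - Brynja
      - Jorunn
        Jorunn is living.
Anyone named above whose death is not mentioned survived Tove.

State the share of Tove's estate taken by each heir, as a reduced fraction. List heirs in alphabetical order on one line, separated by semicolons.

Brynja 1/10; Ingeborg 1/5; Jorunn 1/10; Njord 1/5; Ragna 1/5; Sindre 1/5

There is no surviving spouse, so the entire estate passes to Tove's descendants per stirpes.
The estate is divided into 5 equal shares of 1/5 among Njord, Ragna, Sindre, Liv, Ingeborg.
Njord is living and takes 1/5.
Ragna is living and takes 1/5.
Sindre is living and takes 1/5.
Liv predeceased; the 1/5 allotted to Liv's branch passes to Liv's issue by representation.
The 1/5 is divided into 2 equal shares of 1/10 among Brynja, Jorunn.
Brynja is living and takes 1/10.
Jorunn is living and takes 1/10.
Ingeborg is living and takes 1/5.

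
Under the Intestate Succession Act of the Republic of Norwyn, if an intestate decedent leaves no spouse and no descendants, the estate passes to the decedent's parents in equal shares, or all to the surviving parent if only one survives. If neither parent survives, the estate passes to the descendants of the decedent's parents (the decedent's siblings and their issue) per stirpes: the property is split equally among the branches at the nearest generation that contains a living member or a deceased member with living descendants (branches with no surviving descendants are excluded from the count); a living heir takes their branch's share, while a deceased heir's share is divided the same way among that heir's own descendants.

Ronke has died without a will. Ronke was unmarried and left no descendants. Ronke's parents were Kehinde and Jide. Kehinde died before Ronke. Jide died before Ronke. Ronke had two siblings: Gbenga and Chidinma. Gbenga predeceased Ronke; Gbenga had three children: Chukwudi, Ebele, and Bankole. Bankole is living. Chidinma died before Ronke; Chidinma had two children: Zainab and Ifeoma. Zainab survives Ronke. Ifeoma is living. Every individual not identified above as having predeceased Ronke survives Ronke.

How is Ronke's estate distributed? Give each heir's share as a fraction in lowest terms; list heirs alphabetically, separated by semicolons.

Neither parent survives and there are no descendants, so the estate passes to Ronke's siblings and their issue per stirpes.
The estate is divided into 2 equal shares of 1/2 among Gbenga, Chidinma.
Gbenga predeceased; the 1/2 allotted to Gbenga's branch passes to Gbenga's issue by representation.
The 1/2 is divided into 3 equal shares of 1/6 among Chukwudi, Ebele, Bankole.
Chukwudi is living and takes 1/6.
Ebele is living and takes 1/6.
Bankole is living and takes 1/6.
Chidinma predeceased; the 1/2 allotted to Chidinma's branch passes to Chidinma's issue by representation.
The 1/2 is divided into 2 equal shares of 1/4 among Zainab, Ifeoma.
Zainab is living and takes 1/4.
Ifeoma is living and takes 1/4.

Bankole 1/6; Chukwudi 1/6; Ebele 1/6; Ifeoma 1/4; Zainab 1/4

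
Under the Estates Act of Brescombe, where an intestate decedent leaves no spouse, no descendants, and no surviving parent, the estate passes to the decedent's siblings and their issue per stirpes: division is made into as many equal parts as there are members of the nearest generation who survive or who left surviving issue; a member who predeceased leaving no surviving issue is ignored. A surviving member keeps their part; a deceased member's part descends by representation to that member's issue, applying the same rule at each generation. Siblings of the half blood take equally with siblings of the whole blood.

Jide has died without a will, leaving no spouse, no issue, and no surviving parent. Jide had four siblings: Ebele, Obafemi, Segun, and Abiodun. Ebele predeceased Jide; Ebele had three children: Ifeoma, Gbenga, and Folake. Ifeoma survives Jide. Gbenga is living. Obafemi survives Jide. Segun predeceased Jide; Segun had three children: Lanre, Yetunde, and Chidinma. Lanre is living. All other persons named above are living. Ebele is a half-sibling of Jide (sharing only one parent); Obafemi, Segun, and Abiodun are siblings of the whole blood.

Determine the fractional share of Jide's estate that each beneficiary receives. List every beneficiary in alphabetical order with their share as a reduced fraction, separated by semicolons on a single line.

Abiodun 1/4; Chidinma 1/12; Folake 1/12; Gbenga 1/12; Ifeoma 1/12; Lanre 1/12; Obafemi 1/4; Yetunde 1/12

No spouse, descendants, or parent survives, so the estate passes to Jide's siblings per stirpes.
Half-blood and whole-blood siblings take equally under the stated rule.
The estate is divided into 4 equal shares of 1/4 among Ebele, Obafemi, Segun, Abiodun.
Ebele predeceased; the 1/4 allotted to Ebele's branch passes to Ebele's issue by representation.
The 1/4 is divided into 3 equal shares of 1/12 among Ifeoma, Gbenga, Folake.
Ifeoma is living and takes 1/12.
Gbenga is living and takes 1/12.
Folake is living and takes 1/12.
Obafemi is living and takes 1/4.
Segun predeceased; the 1/4 allotted to Segun's branch passes to Segun's issue by representation.
The 1/4 is divided into 3 equal shares of 1/12 among Lanre, Yetunde, Chidinma.
Lanre is living and takes 1/12.
Yetunde is living and takes 1/12.
Chidinma is living and takes 1/12.
Abiodun is living and takes 1/4.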